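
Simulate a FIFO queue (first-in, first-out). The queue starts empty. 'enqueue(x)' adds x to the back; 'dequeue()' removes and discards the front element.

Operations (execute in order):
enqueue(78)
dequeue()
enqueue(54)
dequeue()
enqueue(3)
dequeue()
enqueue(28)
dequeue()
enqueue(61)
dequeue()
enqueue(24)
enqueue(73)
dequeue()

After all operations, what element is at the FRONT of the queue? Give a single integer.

enqueue(78): queue = [78]
dequeue(): queue = []
enqueue(54): queue = [54]
dequeue(): queue = []
enqueue(3): queue = [3]
dequeue(): queue = []
enqueue(28): queue = [28]
dequeue(): queue = []
enqueue(61): queue = [61]
dequeue(): queue = []
enqueue(24): queue = [24]
enqueue(73): queue = [24, 73]
dequeue(): queue = [73]

Answer: 73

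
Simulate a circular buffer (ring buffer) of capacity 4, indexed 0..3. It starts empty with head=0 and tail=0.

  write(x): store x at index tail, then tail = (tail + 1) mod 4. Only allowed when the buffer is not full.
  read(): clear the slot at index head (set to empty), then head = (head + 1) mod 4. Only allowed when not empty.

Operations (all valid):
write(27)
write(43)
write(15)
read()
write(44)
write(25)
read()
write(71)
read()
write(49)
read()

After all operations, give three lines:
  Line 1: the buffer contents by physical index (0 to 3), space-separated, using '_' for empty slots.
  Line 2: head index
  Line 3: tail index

write(27): buf=[27 _ _ _], head=0, tail=1, size=1
write(43): buf=[27 43 _ _], head=0, tail=2, size=2
write(15): buf=[27 43 15 _], head=0, tail=3, size=3
read(): buf=[_ 43 15 _], head=1, tail=3, size=2
write(44): buf=[_ 43 15 44], head=1, tail=0, size=3
write(25): buf=[25 43 15 44], head=1, tail=1, size=4
read(): buf=[25 _ 15 44], head=2, tail=1, size=3
write(71): buf=[25 71 15 44], head=2, tail=2, size=4
read(): buf=[25 71 _ 44], head=3, tail=2, size=3
write(49): buf=[25 71 49 44], head=3, tail=3, size=4
read(): buf=[25 71 49 _], head=0, tail=3, size=3

Answer: 25 71 49 _
0
3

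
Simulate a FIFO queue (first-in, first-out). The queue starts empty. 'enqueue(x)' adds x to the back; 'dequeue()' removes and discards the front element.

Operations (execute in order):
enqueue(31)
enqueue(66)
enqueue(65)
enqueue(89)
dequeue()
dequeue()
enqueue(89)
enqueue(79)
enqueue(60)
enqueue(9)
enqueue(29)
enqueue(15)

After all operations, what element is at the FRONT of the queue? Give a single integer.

Answer: 65

Derivation:
enqueue(31): queue = [31]
enqueue(66): queue = [31, 66]
enqueue(65): queue = [31, 66, 65]
enqueue(89): queue = [31, 66, 65, 89]
dequeue(): queue = [66, 65, 89]
dequeue(): queue = [65, 89]
enqueue(89): queue = [65, 89, 89]
enqueue(79): queue = [65, 89, 89, 79]
enqueue(60): queue = [65, 89, 89, 79, 60]
enqueue(9): queue = [65, 89, 89, 79, 60, 9]
enqueue(29): queue = [65, 89, 89, 79, 60, 9, 29]
enqueue(15): queue = [65, 89, 89, 79, 60, 9, 29, 15]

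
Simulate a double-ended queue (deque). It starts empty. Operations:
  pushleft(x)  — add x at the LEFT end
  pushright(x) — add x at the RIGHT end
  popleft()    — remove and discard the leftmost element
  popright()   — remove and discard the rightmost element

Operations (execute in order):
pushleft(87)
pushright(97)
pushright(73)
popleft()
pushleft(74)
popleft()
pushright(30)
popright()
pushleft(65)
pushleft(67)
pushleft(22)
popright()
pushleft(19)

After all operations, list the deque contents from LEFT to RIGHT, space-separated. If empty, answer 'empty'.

Answer: 19 22 67 65 97

Derivation:
pushleft(87): [87]
pushright(97): [87, 97]
pushright(73): [87, 97, 73]
popleft(): [97, 73]
pushleft(74): [74, 97, 73]
popleft(): [97, 73]
pushright(30): [97, 73, 30]
popright(): [97, 73]
pushleft(65): [65, 97, 73]
pushleft(67): [67, 65, 97, 73]
pushleft(22): [22, 67, 65, 97, 73]
popright(): [22, 67, 65, 97]
pushleft(19): [19, 22, 67, 65, 97]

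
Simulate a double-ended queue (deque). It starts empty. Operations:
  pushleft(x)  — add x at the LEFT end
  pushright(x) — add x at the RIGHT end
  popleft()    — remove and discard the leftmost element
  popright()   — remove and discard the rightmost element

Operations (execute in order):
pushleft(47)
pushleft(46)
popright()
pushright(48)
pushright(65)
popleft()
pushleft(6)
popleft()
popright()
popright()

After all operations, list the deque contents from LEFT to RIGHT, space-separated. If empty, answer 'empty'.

Answer: empty

Derivation:
pushleft(47): [47]
pushleft(46): [46, 47]
popright(): [46]
pushright(48): [46, 48]
pushright(65): [46, 48, 65]
popleft(): [48, 65]
pushleft(6): [6, 48, 65]
popleft(): [48, 65]
popright(): [48]
popright(): []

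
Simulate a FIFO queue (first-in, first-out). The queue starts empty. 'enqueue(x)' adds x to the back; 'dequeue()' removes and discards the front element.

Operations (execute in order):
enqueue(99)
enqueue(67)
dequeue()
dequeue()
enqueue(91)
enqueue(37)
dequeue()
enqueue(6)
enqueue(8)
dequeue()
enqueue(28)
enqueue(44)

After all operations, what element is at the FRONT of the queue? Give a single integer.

enqueue(99): queue = [99]
enqueue(67): queue = [99, 67]
dequeue(): queue = [67]
dequeue(): queue = []
enqueue(91): queue = [91]
enqueue(37): queue = [91, 37]
dequeue(): queue = [37]
enqueue(6): queue = [37, 6]
enqueue(8): queue = [37, 6, 8]
dequeue(): queue = [6, 8]
enqueue(28): queue = [6, 8, 28]
enqueue(44): queue = [6, 8, 28, 44]

Answer: 6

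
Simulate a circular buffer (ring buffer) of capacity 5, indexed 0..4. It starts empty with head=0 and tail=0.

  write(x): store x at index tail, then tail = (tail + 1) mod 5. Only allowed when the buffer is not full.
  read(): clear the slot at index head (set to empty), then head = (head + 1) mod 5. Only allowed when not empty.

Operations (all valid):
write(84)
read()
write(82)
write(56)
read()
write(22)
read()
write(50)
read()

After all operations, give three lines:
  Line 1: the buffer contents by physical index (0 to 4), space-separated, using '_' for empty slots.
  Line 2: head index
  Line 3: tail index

write(84): buf=[84 _ _ _ _], head=0, tail=1, size=1
read(): buf=[_ _ _ _ _], head=1, tail=1, size=0
write(82): buf=[_ 82 _ _ _], head=1, tail=2, size=1
write(56): buf=[_ 82 56 _ _], head=1, tail=3, size=2
read(): buf=[_ _ 56 _ _], head=2, tail=3, size=1
write(22): buf=[_ _ 56 22 _], head=2, tail=4, size=2
read(): buf=[_ _ _ 22 _], head=3, tail=4, size=1
write(50): buf=[_ _ _ 22 50], head=3, tail=0, size=2
read(): buf=[_ _ _ _ 50], head=4, tail=0, size=1

Answer: _ _ _ _ 50
4
0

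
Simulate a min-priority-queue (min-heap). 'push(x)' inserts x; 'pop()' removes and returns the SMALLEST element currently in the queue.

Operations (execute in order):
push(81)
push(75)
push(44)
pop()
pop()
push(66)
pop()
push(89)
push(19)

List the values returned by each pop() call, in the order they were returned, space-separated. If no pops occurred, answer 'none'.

push(81): heap contents = [81]
push(75): heap contents = [75, 81]
push(44): heap contents = [44, 75, 81]
pop() → 44: heap contents = [75, 81]
pop() → 75: heap contents = [81]
push(66): heap contents = [66, 81]
pop() → 66: heap contents = [81]
push(89): heap contents = [81, 89]
push(19): heap contents = [19, 81, 89]

Answer: 44 75 66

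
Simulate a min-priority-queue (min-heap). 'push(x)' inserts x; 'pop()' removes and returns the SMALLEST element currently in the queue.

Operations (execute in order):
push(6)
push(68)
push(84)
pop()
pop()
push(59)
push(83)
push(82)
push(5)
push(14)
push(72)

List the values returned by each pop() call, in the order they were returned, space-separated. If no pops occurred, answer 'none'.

Answer: 6 68

Derivation:
push(6): heap contents = [6]
push(68): heap contents = [6, 68]
push(84): heap contents = [6, 68, 84]
pop() → 6: heap contents = [68, 84]
pop() → 68: heap contents = [84]
push(59): heap contents = [59, 84]
push(83): heap contents = [59, 83, 84]
push(82): heap contents = [59, 82, 83, 84]
push(5): heap contents = [5, 59, 82, 83, 84]
push(14): heap contents = [5, 14, 59, 82, 83, 84]
push(72): heap contents = [5, 14, 59, 72, 82, 83, 84]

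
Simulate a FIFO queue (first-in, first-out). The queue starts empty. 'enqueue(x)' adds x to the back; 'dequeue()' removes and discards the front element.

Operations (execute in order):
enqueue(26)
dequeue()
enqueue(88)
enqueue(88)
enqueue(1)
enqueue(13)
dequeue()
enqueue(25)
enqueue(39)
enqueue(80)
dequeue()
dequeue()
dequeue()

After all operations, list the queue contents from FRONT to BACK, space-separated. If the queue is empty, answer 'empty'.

enqueue(26): [26]
dequeue(): []
enqueue(88): [88]
enqueue(88): [88, 88]
enqueue(1): [88, 88, 1]
enqueue(13): [88, 88, 1, 13]
dequeue(): [88, 1, 13]
enqueue(25): [88, 1, 13, 25]
enqueue(39): [88, 1, 13, 25, 39]
enqueue(80): [88, 1, 13, 25, 39, 80]
dequeue(): [1, 13, 25, 39, 80]
dequeue(): [13, 25, 39, 80]
dequeue(): [25, 39, 80]

Answer: 25 39 80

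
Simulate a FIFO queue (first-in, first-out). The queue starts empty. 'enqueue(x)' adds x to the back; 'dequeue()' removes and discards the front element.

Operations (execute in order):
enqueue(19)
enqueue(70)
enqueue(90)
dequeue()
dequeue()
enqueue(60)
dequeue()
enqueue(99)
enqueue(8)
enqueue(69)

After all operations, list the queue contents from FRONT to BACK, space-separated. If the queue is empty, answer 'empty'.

enqueue(19): [19]
enqueue(70): [19, 70]
enqueue(90): [19, 70, 90]
dequeue(): [70, 90]
dequeue(): [90]
enqueue(60): [90, 60]
dequeue(): [60]
enqueue(99): [60, 99]
enqueue(8): [60, 99, 8]
enqueue(69): [60, 99, 8, 69]

Answer: 60 99 8 69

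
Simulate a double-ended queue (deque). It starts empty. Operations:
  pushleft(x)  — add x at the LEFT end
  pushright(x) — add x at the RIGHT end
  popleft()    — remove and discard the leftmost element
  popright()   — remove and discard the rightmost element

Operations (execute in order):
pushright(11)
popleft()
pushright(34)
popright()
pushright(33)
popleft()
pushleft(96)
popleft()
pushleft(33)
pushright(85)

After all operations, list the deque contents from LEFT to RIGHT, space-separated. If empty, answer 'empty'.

Answer: 33 85

Derivation:
pushright(11): [11]
popleft(): []
pushright(34): [34]
popright(): []
pushright(33): [33]
popleft(): []
pushleft(96): [96]
popleft(): []
pushleft(33): [33]
pushright(85): [33, 85]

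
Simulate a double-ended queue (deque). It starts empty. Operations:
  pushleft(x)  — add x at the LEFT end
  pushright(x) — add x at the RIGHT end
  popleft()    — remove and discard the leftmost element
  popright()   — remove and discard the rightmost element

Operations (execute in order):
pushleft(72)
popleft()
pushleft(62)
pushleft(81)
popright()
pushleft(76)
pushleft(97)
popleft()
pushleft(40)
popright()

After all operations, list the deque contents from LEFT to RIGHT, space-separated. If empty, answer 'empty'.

Answer: 40 76

Derivation:
pushleft(72): [72]
popleft(): []
pushleft(62): [62]
pushleft(81): [81, 62]
popright(): [81]
pushleft(76): [76, 81]
pushleft(97): [97, 76, 81]
popleft(): [76, 81]
pushleft(40): [40, 76, 81]
popright(): [40, 76]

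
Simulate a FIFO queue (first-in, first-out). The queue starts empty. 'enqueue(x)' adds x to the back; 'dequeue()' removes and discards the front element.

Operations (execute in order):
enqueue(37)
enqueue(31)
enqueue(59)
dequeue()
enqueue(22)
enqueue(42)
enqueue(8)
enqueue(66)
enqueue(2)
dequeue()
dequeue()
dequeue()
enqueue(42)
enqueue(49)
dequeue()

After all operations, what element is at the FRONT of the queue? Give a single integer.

enqueue(37): queue = [37]
enqueue(31): queue = [37, 31]
enqueue(59): queue = [37, 31, 59]
dequeue(): queue = [31, 59]
enqueue(22): queue = [31, 59, 22]
enqueue(42): queue = [31, 59, 22, 42]
enqueue(8): queue = [31, 59, 22, 42, 8]
enqueue(66): queue = [31, 59, 22, 42, 8, 66]
enqueue(2): queue = [31, 59, 22, 42, 8, 66, 2]
dequeue(): queue = [59, 22, 42, 8, 66, 2]
dequeue(): queue = [22, 42, 8, 66, 2]
dequeue(): queue = [42, 8, 66, 2]
enqueue(42): queue = [42, 8, 66, 2, 42]
enqueue(49): queue = [42, 8, 66, 2, 42, 49]
dequeue(): queue = [8, 66, 2, 42, 49]

Answer: 8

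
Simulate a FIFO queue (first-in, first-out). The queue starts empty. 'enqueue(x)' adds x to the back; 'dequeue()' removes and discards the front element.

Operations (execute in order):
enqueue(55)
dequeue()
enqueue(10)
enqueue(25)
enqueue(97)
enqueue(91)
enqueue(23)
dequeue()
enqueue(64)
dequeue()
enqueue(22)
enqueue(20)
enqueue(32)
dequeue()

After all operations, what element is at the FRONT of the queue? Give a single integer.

enqueue(55): queue = [55]
dequeue(): queue = []
enqueue(10): queue = [10]
enqueue(25): queue = [10, 25]
enqueue(97): queue = [10, 25, 97]
enqueue(91): queue = [10, 25, 97, 91]
enqueue(23): queue = [10, 25, 97, 91, 23]
dequeue(): queue = [25, 97, 91, 23]
enqueue(64): queue = [25, 97, 91, 23, 64]
dequeue(): queue = [97, 91, 23, 64]
enqueue(22): queue = [97, 91, 23, 64, 22]
enqueue(20): queue = [97, 91, 23, 64, 22, 20]
enqueue(32): queue = [97, 91, 23, 64, 22, 20, 32]
dequeue(): queue = [91, 23, 64, 22, 20, 32]

Answer: 91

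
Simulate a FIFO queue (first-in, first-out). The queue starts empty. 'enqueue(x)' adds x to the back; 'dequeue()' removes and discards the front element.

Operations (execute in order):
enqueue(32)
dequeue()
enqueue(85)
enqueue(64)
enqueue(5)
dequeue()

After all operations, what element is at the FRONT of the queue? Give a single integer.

enqueue(32): queue = [32]
dequeue(): queue = []
enqueue(85): queue = [85]
enqueue(64): queue = [85, 64]
enqueue(5): queue = [85, 64, 5]
dequeue(): queue = [64, 5]

Answer: 64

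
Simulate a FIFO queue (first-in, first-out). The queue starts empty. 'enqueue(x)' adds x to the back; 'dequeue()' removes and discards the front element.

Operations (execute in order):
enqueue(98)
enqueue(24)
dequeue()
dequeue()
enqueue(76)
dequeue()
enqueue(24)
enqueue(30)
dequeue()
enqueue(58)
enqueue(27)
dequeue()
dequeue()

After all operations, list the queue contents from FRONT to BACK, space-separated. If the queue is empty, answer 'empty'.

enqueue(98): [98]
enqueue(24): [98, 24]
dequeue(): [24]
dequeue(): []
enqueue(76): [76]
dequeue(): []
enqueue(24): [24]
enqueue(30): [24, 30]
dequeue(): [30]
enqueue(58): [30, 58]
enqueue(27): [30, 58, 27]
dequeue(): [58, 27]
dequeue(): [27]

Answer: 27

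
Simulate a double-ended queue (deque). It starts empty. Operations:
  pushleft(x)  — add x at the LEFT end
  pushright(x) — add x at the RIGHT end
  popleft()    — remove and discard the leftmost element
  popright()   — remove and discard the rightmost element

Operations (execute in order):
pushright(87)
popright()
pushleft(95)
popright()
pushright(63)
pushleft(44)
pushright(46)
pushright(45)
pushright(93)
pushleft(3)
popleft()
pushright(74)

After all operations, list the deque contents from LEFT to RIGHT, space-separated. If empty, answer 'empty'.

Answer: 44 63 46 45 93 74

Derivation:
pushright(87): [87]
popright(): []
pushleft(95): [95]
popright(): []
pushright(63): [63]
pushleft(44): [44, 63]
pushright(46): [44, 63, 46]
pushright(45): [44, 63, 46, 45]
pushright(93): [44, 63, 46, 45, 93]
pushleft(3): [3, 44, 63, 46, 45, 93]
popleft(): [44, 63, 46, 45, 93]
pushright(74): [44, 63, 46, 45, 93, 74]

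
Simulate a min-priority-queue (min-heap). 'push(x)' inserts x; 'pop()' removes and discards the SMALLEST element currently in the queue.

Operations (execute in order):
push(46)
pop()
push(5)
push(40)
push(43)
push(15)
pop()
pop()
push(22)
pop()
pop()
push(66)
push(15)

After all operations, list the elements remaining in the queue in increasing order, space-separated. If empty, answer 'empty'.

push(46): heap contents = [46]
pop() → 46: heap contents = []
push(5): heap contents = [5]
push(40): heap contents = [5, 40]
push(43): heap contents = [5, 40, 43]
push(15): heap contents = [5, 15, 40, 43]
pop() → 5: heap contents = [15, 40, 43]
pop() → 15: heap contents = [40, 43]
push(22): heap contents = [22, 40, 43]
pop() → 22: heap contents = [40, 43]
pop() → 40: heap contents = [43]
push(66): heap contents = [43, 66]
push(15): heap contents = [15, 43, 66]

Answer: 15 43 66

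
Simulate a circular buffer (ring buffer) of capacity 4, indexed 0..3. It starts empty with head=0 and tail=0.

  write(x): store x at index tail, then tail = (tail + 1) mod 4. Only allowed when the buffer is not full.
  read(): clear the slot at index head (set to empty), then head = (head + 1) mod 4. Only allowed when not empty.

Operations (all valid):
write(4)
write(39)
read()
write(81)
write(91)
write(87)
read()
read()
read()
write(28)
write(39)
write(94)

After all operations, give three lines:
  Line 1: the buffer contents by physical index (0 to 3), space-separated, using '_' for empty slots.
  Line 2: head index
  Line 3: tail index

write(4): buf=[4 _ _ _], head=0, tail=1, size=1
write(39): buf=[4 39 _ _], head=0, tail=2, size=2
read(): buf=[_ 39 _ _], head=1, tail=2, size=1
write(81): buf=[_ 39 81 _], head=1, tail=3, size=2
write(91): buf=[_ 39 81 91], head=1, tail=0, size=3
write(87): buf=[87 39 81 91], head=1, tail=1, size=4
read(): buf=[87 _ 81 91], head=2, tail=1, size=3
read(): buf=[87 _ _ 91], head=3, tail=1, size=2
read(): buf=[87 _ _ _], head=0, tail=1, size=1
write(28): buf=[87 28 _ _], head=0, tail=2, size=2
write(39): buf=[87 28 39 _], head=0, tail=3, size=3
write(94): buf=[87 28 39 94], head=0, tail=0, size=4

Answer: 87 28 39 94
0
0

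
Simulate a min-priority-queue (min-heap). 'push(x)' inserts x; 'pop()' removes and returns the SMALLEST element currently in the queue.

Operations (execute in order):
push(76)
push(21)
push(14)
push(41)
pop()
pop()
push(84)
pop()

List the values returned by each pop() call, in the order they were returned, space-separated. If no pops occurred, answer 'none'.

push(76): heap contents = [76]
push(21): heap contents = [21, 76]
push(14): heap contents = [14, 21, 76]
push(41): heap contents = [14, 21, 41, 76]
pop() → 14: heap contents = [21, 41, 76]
pop() → 21: heap contents = [41, 76]
push(84): heap contents = [41, 76, 84]
pop() → 41: heap contents = [76, 84]

Answer: 14 21 41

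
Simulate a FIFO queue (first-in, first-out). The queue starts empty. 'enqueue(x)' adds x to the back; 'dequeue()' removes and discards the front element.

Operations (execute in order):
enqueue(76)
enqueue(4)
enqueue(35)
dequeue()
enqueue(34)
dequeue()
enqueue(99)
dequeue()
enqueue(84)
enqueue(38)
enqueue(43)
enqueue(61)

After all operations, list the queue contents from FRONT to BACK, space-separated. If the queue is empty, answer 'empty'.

enqueue(76): [76]
enqueue(4): [76, 4]
enqueue(35): [76, 4, 35]
dequeue(): [4, 35]
enqueue(34): [4, 35, 34]
dequeue(): [35, 34]
enqueue(99): [35, 34, 99]
dequeue(): [34, 99]
enqueue(84): [34, 99, 84]
enqueue(38): [34, 99, 84, 38]
enqueue(43): [34, 99, 84, 38, 43]
enqueue(61): [34, 99, 84, 38, 43, 61]

Answer: 34 99 84 38 43 61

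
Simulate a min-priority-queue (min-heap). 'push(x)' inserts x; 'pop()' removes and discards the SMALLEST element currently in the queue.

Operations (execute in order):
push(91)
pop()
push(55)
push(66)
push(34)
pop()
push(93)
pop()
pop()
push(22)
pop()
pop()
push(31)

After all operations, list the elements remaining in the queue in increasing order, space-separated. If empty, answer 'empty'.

Answer: 31

Derivation:
push(91): heap contents = [91]
pop() → 91: heap contents = []
push(55): heap contents = [55]
push(66): heap contents = [55, 66]
push(34): heap contents = [34, 55, 66]
pop() → 34: heap contents = [55, 66]
push(93): heap contents = [55, 66, 93]
pop() → 55: heap contents = [66, 93]
pop() → 66: heap contents = [93]
push(22): heap contents = [22, 93]
pop() → 22: heap contents = [93]
pop() → 93: heap contents = []
push(31): heap contents = [31]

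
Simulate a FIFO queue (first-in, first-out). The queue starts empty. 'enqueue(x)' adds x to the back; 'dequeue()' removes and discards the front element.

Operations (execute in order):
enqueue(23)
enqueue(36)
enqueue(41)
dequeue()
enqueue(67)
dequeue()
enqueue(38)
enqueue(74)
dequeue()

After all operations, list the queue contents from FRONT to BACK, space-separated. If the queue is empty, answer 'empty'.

Answer: 67 38 74

Derivation:
enqueue(23): [23]
enqueue(36): [23, 36]
enqueue(41): [23, 36, 41]
dequeue(): [36, 41]
enqueue(67): [36, 41, 67]
dequeue(): [41, 67]
enqueue(38): [41, 67, 38]
enqueue(74): [41, 67, 38, 74]
dequeue(): [67, 38, 74]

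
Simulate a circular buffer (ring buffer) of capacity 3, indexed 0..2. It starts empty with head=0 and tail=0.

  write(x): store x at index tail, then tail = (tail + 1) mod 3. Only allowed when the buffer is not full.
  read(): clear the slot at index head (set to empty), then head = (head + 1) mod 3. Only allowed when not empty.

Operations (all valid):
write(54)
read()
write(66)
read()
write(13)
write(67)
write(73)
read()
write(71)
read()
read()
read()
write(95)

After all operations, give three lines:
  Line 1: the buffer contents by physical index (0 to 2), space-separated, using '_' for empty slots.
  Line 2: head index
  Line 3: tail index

write(54): buf=[54 _ _], head=0, tail=1, size=1
read(): buf=[_ _ _], head=1, tail=1, size=0
write(66): buf=[_ 66 _], head=1, tail=2, size=1
read(): buf=[_ _ _], head=2, tail=2, size=0
write(13): buf=[_ _ 13], head=2, tail=0, size=1
write(67): buf=[67 _ 13], head=2, tail=1, size=2
write(73): buf=[67 73 13], head=2, tail=2, size=3
read(): buf=[67 73 _], head=0, tail=2, size=2
write(71): buf=[67 73 71], head=0, tail=0, size=3
read(): buf=[_ 73 71], head=1, tail=0, size=2
read(): buf=[_ _ 71], head=2, tail=0, size=1
read(): buf=[_ _ _], head=0, tail=0, size=0
write(95): buf=[95 _ _], head=0, tail=1, size=1

Answer: 95 _ _
0
1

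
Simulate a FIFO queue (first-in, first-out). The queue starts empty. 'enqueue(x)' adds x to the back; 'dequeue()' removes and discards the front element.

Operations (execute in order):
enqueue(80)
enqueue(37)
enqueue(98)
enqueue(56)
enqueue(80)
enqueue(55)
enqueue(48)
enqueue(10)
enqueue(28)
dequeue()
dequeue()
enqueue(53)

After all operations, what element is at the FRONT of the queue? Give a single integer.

Answer: 98

Derivation:
enqueue(80): queue = [80]
enqueue(37): queue = [80, 37]
enqueue(98): queue = [80, 37, 98]
enqueue(56): queue = [80, 37, 98, 56]
enqueue(80): queue = [80, 37, 98, 56, 80]
enqueue(55): queue = [80, 37, 98, 56, 80, 55]
enqueue(48): queue = [80, 37, 98, 56, 80, 55, 48]
enqueue(10): queue = [80, 37, 98, 56, 80, 55, 48, 10]
enqueue(28): queue = [80, 37, 98, 56, 80, 55, 48, 10, 28]
dequeue(): queue = [37, 98, 56, 80, 55, 48, 10, 28]
dequeue(): queue = [98, 56, 80, 55, 48, 10, 28]
enqueue(53): queue = [98, 56, 80, 55, 48, 10, 28, 53]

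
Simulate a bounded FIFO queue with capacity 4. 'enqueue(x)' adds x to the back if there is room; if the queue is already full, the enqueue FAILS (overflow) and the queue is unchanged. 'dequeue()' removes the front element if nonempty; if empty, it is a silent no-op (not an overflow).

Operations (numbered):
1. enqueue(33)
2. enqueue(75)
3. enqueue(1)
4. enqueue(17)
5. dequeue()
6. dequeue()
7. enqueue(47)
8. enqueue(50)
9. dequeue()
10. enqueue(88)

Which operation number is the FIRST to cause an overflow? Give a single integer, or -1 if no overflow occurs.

Answer: -1

Derivation:
1. enqueue(33): size=1
2. enqueue(75): size=2
3. enqueue(1): size=3
4. enqueue(17): size=4
5. dequeue(): size=3
6. dequeue(): size=2
7. enqueue(47): size=3
8. enqueue(50): size=4
9. dequeue(): size=3
10. enqueue(88): size=4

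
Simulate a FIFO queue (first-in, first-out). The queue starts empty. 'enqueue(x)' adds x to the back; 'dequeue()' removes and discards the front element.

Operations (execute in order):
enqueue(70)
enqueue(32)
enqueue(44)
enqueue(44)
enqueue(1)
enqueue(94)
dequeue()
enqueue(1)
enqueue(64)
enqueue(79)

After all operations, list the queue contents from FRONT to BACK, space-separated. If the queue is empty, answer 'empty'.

Answer: 32 44 44 1 94 1 64 79

Derivation:
enqueue(70): [70]
enqueue(32): [70, 32]
enqueue(44): [70, 32, 44]
enqueue(44): [70, 32, 44, 44]
enqueue(1): [70, 32, 44, 44, 1]
enqueue(94): [70, 32, 44, 44, 1, 94]
dequeue(): [32, 44, 44, 1, 94]
enqueue(1): [32, 44, 44, 1, 94, 1]
enqueue(64): [32, 44, 44, 1, 94, 1, 64]
enqueue(79): [32, 44, 44, 1, 94, 1, 64, 79]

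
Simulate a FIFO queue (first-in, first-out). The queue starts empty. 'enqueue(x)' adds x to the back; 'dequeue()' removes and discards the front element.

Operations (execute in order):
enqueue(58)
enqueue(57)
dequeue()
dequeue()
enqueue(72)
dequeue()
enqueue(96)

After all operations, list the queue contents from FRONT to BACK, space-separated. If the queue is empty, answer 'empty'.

enqueue(58): [58]
enqueue(57): [58, 57]
dequeue(): [57]
dequeue(): []
enqueue(72): [72]
dequeue(): []
enqueue(96): [96]

Answer: 96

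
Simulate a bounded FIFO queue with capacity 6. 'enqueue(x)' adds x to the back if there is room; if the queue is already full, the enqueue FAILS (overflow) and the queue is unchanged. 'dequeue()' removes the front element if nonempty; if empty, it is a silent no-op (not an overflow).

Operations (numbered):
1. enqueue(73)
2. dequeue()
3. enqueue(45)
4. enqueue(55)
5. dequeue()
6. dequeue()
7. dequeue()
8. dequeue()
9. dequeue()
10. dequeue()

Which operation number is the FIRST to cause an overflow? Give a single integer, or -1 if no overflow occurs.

Answer: -1

Derivation:
1. enqueue(73): size=1
2. dequeue(): size=0
3. enqueue(45): size=1
4. enqueue(55): size=2
5. dequeue(): size=1
6. dequeue(): size=0
7. dequeue(): empty, no-op, size=0
8. dequeue(): empty, no-op, size=0
9. dequeue(): empty, no-op, size=0
10. dequeue(): empty, no-op, size=0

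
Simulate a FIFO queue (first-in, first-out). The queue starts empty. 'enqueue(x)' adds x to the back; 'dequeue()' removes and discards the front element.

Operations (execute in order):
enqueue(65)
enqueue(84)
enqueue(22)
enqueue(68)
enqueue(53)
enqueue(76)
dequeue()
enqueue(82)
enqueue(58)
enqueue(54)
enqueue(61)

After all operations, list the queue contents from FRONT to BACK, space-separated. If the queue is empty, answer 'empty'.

Answer: 84 22 68 53 76 82 58 54 61

Derivation:
enqueue(65): [65]
enqueue(84): [65, 84]
enqueue(22): [65, 84, 22]
enqueue(68): [65, 84, 22, 68]
enqueue(53): [65, 84, 22, 68, 53]
enqueue(76): [65, 84, 22, 68, 53, 76]
dequeue(): [84, 22, 68, 53, 76]
enqueue(82): [84, 22, 68, 53, 76, 82]
enqueue(58): [84, 22, 68, 53, 76, 82, 58]
enqueue(54): [84, 22, 68, 53, 76, 82, 58, 54]
enqueue(61): [84, 22, 68, 53, 76, 82, 58, 54, 61]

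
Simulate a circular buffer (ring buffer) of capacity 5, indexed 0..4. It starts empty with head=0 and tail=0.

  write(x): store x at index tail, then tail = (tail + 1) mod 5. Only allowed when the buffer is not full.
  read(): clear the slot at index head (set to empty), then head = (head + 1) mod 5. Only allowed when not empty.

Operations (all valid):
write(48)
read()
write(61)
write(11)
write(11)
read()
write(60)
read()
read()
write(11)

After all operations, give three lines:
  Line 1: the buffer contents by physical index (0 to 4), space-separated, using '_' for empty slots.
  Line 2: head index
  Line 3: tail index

Answer: 11 _ _ _ 60
4
1

Derivation:
write(48): buf=[48 _ _ _ _], head=0, tail=1, size=1
read(): buf=[_ _ _ _ _], head=1, tail=1, size=0
write(61): buf=[_ 61 _ _ _], head=1, tail=2, size=1
write(11): buf=[_ 61 11 _ _], head=1, tail=3, size=2
write(11): buf=[_ 61 11 11 _], head=1, tail=4, size=3
read(): buf=[_ _ 11 11 _], head=2, tail=4, size=2
write(60): buf=[_ _ 11 11 60], head=2, tail=0, size=3
read(): buf=[_ _ _ 11 60], head=3, tail=0, size=2
read(): buf=[_ _ _ _ 60], head=4, tail=0, size=1
write(11): buf=[11 _ _ _ 60], head=4, tail=1, size=2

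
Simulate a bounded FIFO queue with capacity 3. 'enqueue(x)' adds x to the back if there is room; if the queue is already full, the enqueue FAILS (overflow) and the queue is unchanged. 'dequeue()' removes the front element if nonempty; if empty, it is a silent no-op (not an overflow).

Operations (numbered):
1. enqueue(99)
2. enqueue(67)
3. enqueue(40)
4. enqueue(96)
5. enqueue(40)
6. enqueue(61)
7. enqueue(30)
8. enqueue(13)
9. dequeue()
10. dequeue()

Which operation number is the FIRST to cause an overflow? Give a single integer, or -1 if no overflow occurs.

Answer: 4

Derivation:
1. enqueue(99): size=1
2. enqueue(67): size=2
3. enqueue(40): size=3
4. enqueue(96): size=3=cap → OVERFLOW (fail)
5. enqueue(40): size=3=cap → OVERFLOW (fail)
6. enqueue(61): size=3=cap → OVERFLOW (fail)
7. enqueue(30): size=3=cap → OVERFLOW (fail)
8. enqueue(13): size=3=cap → OVERFLOW (fail)
9. dequeue(): size=2
10. dequeue(): size=1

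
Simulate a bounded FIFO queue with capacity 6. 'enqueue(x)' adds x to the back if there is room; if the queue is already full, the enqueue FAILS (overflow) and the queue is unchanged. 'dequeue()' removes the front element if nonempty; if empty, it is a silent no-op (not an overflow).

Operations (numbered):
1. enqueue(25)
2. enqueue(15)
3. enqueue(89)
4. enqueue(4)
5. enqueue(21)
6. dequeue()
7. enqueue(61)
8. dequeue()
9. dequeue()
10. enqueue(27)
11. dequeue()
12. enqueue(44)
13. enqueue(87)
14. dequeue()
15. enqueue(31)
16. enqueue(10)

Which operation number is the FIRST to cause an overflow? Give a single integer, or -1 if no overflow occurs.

Answer: -1

Derivation:
1. enqueue(25): size=1
2. enqueue(15): size=2
3. enqueue(89): size=3
4. enqueue(4): size=4
5. enqueue(21): size=5
6. dequeue(): size=4
7. enqueue(61): size=5
8. dequeue(): size=4
9. dequeue(): size=3
10. enqueue(27): size=4
11. dequeue(): size=3
12. enqueue(44): size=4
13. enqueue(87): size=5
14. dequeue(): size=4
15. enqueue(31): size=5
16. enqueue(10): size=6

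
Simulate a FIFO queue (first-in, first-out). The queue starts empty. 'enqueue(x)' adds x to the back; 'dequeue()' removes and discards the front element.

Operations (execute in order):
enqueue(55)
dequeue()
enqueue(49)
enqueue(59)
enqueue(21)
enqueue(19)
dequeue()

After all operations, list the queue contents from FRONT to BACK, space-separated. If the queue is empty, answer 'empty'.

enqueue(55): [55]
dequeue(): []
enqueue(49): [49]
enqueue(59): [49, 59]
enqueue(21): [49, 59, 21]
enqueue(19): [49, 59, 21, 19]
dequeue(): [59, 21, 19]

Answer: 59 21 19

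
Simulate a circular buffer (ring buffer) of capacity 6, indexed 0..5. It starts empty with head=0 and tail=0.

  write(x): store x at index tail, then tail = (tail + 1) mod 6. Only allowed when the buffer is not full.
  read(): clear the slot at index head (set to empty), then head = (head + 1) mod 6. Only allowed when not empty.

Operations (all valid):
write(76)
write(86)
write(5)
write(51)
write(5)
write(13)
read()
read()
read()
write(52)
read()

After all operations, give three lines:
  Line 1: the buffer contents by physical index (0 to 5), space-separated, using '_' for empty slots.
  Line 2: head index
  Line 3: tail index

write(76): buf=[76 _ _ _ _ _], head=0, tail=1, size=1
write(86): buf=[76 86 _ _ _ _], head=0, tail=2, size=2
write(5): buf=[76 86 5 _ _ _], head=0, tail=3, size=3
write(51): buf=[76 86 5 51 _ _], head=0, tail=4, size=4
write(5): buf=[76 86 5 51 5 _], head=0, tail=5, size=5
write(13): buf=[76 86 5 51 5 13], head=0, tail=0, size=6
read(): buf=[_ 86 5 51 5 13], head=1, tail=0, size=5
read(): buf=[_ _ 5 51 5 13], head=2, tail=0, size=4
read(): buf=[_ _ _ 51 5 13], head=3, tail=0, size=3
write(52): buf=[52 _ _ 51 5 13], head=3, tail=1, size=4
read(): buf=[52 _ _ _ 5 13], head=4, tail=1, size=3

Answer: 52 _ _ _ 5 13
4
1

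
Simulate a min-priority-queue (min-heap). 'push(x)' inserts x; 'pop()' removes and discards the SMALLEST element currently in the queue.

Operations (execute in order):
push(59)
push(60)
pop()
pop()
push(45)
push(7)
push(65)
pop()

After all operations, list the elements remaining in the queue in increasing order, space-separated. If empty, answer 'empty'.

push(59): heap contents = [59]
push(60): heap contents = [59, 60]
pop() → 59: heap contents = [60]
pop() → 60: heap contents = []
push(45): heap contents = [45]
push(7): heap contents = [7, 45]
push(65): heap contents = [7, 45, 65]
pop() → 7: heap contents = [45, 65]

Answer: 45 65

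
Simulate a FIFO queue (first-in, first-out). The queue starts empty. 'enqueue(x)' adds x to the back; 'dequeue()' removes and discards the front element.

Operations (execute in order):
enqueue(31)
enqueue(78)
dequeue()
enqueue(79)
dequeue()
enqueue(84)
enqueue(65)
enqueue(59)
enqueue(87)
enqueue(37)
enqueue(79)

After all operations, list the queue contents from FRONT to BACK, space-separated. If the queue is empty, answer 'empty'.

enqueue(31): [31]
enqueue(78): [31, 78]
dequeue(): [78]
enqueue(79): [78, 79]
dequeue(): [79]
enqueue(84): [79, 84]
enqueue(65): [79, 84, 65]
enqueue(59): [79, 84, 65, 59]
enqueue(87): [79, 84, 65, 59, 87]
enqueue(37): [79, 84, 65, 59, 87, 37]
enqueue(79): [79, 84, 65, 59, 87, 37, 79]

Answer: 79 84 65 59 87 37 79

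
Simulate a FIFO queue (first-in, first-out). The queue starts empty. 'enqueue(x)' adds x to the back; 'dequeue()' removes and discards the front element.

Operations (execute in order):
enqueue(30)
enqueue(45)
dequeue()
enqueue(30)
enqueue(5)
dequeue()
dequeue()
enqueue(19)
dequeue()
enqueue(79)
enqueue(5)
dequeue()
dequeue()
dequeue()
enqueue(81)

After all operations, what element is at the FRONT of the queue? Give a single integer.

enqueue(30): queue = [30]
enqueue(45): queue = [30, 45]
dequeue(): queue = [45]
enqueue(30): queue = [45, 30]
enqueue(5): queue = [45, 30, 5]
dequeue(): queue = [30, 5]
dequeue(): queue = [5]
enqueue(19): queue = [5, 19]
dequeue(): queue = [19]
enqueue(79): queue = [19, 79]
enqueue(5): queue = [19, 79, 5]
dequeue(): queue = [79, 5]
dequeue(): queue = [5]
dequeue(): queue = []
enqueue(81): queue = [81]

Answer: 81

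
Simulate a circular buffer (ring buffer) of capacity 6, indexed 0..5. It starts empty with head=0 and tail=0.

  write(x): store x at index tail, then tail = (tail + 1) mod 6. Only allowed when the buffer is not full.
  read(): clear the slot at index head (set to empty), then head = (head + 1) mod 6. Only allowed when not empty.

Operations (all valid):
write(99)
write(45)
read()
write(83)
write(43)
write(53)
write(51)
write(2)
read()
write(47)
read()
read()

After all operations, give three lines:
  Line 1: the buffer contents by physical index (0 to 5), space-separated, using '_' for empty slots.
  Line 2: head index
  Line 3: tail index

Answer: 2 47 _ _ 53 51
4
2

Derivation:
write(99): buf=[99 _ _ _ _ _], head=0, tail=1, size=1
write(45): buf=[99 45 _ _ _ _], head=0, tail=2, size=2
read(): buf=[_ 45 _ _ _ _], head=1, tail=2, size=1
write(83): buf=[_ 45 83 _ _ _], head=1, tail=3, size=2
write(43): buf=[_ 45 83 43 _ _], head=1, tail=4, size=3
write(53): buf=[_ 45 83 43 53 _], head=1, tail=5, size=4
write(51): buf=[_ 45 83 43 53 51], head=1, tail=0, size=5
write(2): buf=[2 45 83 43 53 51], head=1, tail=1, size=6
read(): buf=[2 _ 83 43 53 51], head=2, tail=1, size=5
write(47): buf=[2 47 83 43 53 51], head=2, tail=2, size=6
read(): buf=[2 47 _ 43 53 51], head=3, tail=2, size=5
read(): buf=[2 47 _ _ 53 51], head=4, tail=2, size=4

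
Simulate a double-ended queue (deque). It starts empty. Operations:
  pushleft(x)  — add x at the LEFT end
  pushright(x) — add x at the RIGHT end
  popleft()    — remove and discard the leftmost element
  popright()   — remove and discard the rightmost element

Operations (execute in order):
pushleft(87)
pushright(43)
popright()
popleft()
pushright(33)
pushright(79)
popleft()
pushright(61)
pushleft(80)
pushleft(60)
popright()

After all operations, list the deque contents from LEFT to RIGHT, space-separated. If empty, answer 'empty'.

pushleft(87): [87]
pushright(43): [87, 43]
popright(): [87]
popleft(): []
pushright(33): [33]
pushright(79): [33, 79]
popleft(): [79]
pushright(61): [79, 61]
pushleft(80): [80, 79, 61]
pushleft(60): [60, 80, 79, 61]
popright(): [60, 80, 79]

Answer: 60 80 79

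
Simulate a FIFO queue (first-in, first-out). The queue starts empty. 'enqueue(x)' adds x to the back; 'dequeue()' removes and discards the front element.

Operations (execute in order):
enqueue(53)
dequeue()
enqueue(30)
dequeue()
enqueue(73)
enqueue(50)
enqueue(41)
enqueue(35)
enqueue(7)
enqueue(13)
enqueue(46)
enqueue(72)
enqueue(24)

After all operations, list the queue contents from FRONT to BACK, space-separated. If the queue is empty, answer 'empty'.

Answer: 73 50 41 35 7 13 46 72 24

Derivation:
enqueue(53): [53]
dequeue(): []
enqueue(30): [30]
dequeue(): []
enqueue(73): [73]
enqueue(50): [73, 50]
enqueue(41): [73, 50, 41]
enqueue(35): [73, 50, 41, 35]
enqueue(7): [73, 50, 41, 35, 7]
enqueue(13): [73, 50, 41, 35, 7, 13]
enqueue(46): [73, 50, 41, 35, 7, 13, 46]
enqueue(72): [73, 50, 41, 35, 7, 13, 46, 72]
enqueue(24): [73, 50, 41, 35, 7, 13, 46, 72, 24]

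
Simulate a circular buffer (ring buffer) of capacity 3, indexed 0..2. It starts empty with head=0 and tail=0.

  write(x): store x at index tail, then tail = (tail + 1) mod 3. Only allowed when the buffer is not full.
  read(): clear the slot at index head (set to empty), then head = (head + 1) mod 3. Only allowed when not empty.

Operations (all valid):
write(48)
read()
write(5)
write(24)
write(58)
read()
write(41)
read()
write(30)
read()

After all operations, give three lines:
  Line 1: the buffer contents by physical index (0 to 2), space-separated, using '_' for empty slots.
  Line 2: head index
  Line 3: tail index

Answer: _ 41 30
1
0

Derivation:
write(48): buf=[48 _ _], head=0, tail=1, size=1
read(): buf=[_ _ _], head=1, tail=1, size=0
write(5): buf=[_ 5 _], head=1, tail=2, size=1
write(24): buf=[_ 5 24], head=1, tail=0, size=2
write(58): buf=[58 5 24], head=1, tail=1, size=3
read(): buf=[58 _ 24], head=2, tail=1, size=2
write(41): buf=[58 41 24], head=2, tail=2, size=3
read(): buf=[58 41 _], head=0, tail=2, size=2
write(30): buf=[58 41 30], head=0, tail=0, size=3
read(): buf=[_ 41 30], head=1, tail=0, size=2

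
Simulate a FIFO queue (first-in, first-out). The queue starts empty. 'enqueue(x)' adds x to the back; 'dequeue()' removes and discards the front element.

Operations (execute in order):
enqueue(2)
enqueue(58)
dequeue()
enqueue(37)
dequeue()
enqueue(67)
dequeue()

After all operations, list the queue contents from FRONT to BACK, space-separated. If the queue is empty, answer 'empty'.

Answer: 67

Derivation:
enqueue(2): [2]
enqueue(58): [2, 58]
dequeue(): [58]
enqueue(37): [58, 37]
dequeue(): [37]
enqueue(67): [37, 67]
dequeue(): [67]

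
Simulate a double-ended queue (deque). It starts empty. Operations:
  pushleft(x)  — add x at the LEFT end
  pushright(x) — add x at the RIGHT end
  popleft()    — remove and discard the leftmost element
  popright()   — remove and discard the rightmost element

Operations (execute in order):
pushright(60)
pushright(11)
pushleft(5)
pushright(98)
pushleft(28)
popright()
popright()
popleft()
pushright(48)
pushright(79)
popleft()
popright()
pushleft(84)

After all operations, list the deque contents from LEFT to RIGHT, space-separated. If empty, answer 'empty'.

Answer: 84 60 48

Derivation:
pushright(60): [60]
pushright(11): [60, 11]
pushleft(5): [5, 60, 11]
pushright(98): [5, 60, 11, 98]
pushleft(28): [28, 5, 60, 11, 98]
popright(): [28, 5, 60, 11]
popright(): [28, 5, 60]
popleft(): [5, 60]
pushright(48): [5, 60, 48]
pushright(79): [5, 60, 48, 79]
popleft(): [60, 48, 79]
popright(): [60, 48]
pushleft(84): [84, 60, 48]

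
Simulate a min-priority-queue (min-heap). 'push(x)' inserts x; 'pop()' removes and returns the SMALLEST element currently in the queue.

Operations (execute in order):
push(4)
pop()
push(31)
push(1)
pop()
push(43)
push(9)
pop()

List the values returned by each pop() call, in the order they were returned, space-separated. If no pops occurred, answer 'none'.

Answer: 4 1 9

Derivation:
push(4): heap contents = [4]
pop() → 4: heap contents = []
push(31): heap contents = [31]
push(1): heap contents = [1, 31]
pop() → 1: heap contents = [31]
push(43): heap contents = [31, 43]
push(9): heap contents = [9, 31, 43]
pop() → 9: heap contents = [31, 43]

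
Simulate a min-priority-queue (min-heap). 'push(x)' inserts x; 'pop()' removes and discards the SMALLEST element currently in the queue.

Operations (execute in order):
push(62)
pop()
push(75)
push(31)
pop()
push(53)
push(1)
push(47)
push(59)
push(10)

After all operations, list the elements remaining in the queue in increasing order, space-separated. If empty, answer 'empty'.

push(62): heap contents = [62]
pop() → 62: heap contents = []
push(75): heap contents = [75]
push(31): heap contents = [31, 75]
pop() → 31: heap contents = [75]
push(53): heap contents = [53, 75]
push(1): heap contents = [1, 53, 75]
push(47): heap contents = [1, 47, 53, 75]
push(59): heap contents = [1, 47, 53, 59, 75]
push(10): heap contents = [1, 10, 47, 53, 59, 75]

Answer: 1 10 47 53 59 75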